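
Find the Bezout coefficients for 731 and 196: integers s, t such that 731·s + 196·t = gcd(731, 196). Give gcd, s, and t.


Euclidean algorithm on (731, 196) — divide until remainder is 0:
  731 = 3 · 196 + 143
  196 = 1 · 143 + 53
  143 = 2 · 53 + 37
  53 = 1 · 37 + 16
  37 = 2 · 16 + 5
  16 = 3 · 5 + 1
  5 = 5 · 1 + 0
gcd(731, 196) = 1.
Track Bezout coefficients alongside the remainders: start with r₀ = 731 = a·1 + b·0 (s = 1, t = 0) and r₁ = 196 = a·0 + b·1 (s = 0, t = 1); each new remainder r_{k+1} = r_{k-1} − q_k·r_k inherits s_{k+1} = s_{k-1} − q_k·s_k, t_{k+1} = t_{k-1} − q_k·t_k, so r_k = a·s_k + b·t_k at every step:
  q = 3: r = 143, s = 1 − 3·0 = 1, t = 0 − 3·1 = -3  (check: 731·1 + 196·(-3) = 143)
  q = 1: r = 53, s = 0 − 1·1 = -1, t = 1 − 1·(-3) = 4  (check: 731·(-1) + 196·4 = 53)
  q = 2: r = 37, s = 1 − 2·(-1) = 3, t = -3 − 2·4 = -11  (check: 731·3 + 196·(-11) = 37)
  q = 1: r = 16, s = -1 − 1·3 = -4, t = 4 − 1·(-11) = 15  (check: 731·(-4) + 196·15 = 16)
  q = 2: r = 5, s = 3 − 2·(-4) = 11, t = -11 − 2·15 = -41  (check: 731·11 + 196·(-41) = 5)
  q = 3: r = 1, s = -4 − 3·11 = -37, t = 15 − 3·(-41) = 138  (check: 731·(-37) + 196·138 = 1)
The row with r = 1 (the gcd) gives the Bezout coefficients s = -37, t = 138.
Result: 731 · (-37) + 196 · (138) = 1.

gcd(731, 196) = 1; s = -37, t = 138 (check: 731·(-37) + 196·138 = 1).


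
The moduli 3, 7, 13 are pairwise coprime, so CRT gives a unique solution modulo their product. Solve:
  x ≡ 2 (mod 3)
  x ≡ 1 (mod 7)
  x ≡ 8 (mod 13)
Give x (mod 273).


Moduli 3, 7, 13 are pairwise coprime; by CRT there is a unique solution modulo M = 3 · 7 · 13 = 273.
Solve pairwise, accumulating the modulus:
  Start with x ≡ 2 (mod 3).
  Combine with x ≡ 1 (mod 7): since gcd(3, 7) = 1, we get a unique residue mod 21.
    Write x = 2 + 3·t and substitute into x ≡ 1 (mod 7): 3·t ≡ 1 − 2 = -1 (mod 7).
    Reduce coefficients mod 7: 3·t ≡ 6 (mod 7).
    The inverse of 3 mod 7 is 5 (since 3·5 = 15 = 2·7 + 1), so t ≡ 5·6 = 30 ≡ 2 (mod 7).
    Then x = 2 + 3·2 = 8, valid modulo lcm(3, 7) = 21: x ≡ 8 (mod 21).
  Combine with x ≡ 8 (mod 13): since gcd(21, 13) = 1, we get a unique residue mod 273.
    Write x = 8 + 21·t and substitute into x ≡ 8 (mod 13): 21·t ≡ 8 − 8 = 0 (mod 13).
    Reduce coefficients mod 13: 8·t ≡ 0 (mod 13).
    The inverse of 8 mod 13 is 5 (since 8·5 = 40 = 3·13 + 1), so t ≡ 5·0 = 0 ≡ 0 (mod 13).
    Then x = 8 + 21·0 = 8, valid modulo lcm(21, 13) = 273: x ≡ 8 (mod 273).
Verify: 8 mod 3 = 2 ✓, 8 mod 7 = 1 ✓, 8 mod 13 = 8 ✓.

x ≡ 8 (mod 273).


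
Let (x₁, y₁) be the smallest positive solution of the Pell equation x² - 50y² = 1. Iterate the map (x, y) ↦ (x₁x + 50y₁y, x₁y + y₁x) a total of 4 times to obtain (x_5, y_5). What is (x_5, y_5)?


Step 1: Find the fundamental solution (x₁, y₁) of x² - 50y² = 1.
  Expand √50 as a continued fraction. a₀ = ⌊√50⌋ = 7; iterate m_{k+1} = d_k·a_k − m_k, d_{k+1} = (50 − m_{k+1}²)/d_k, a_{k+1} = ⌊(a₀ + m_{k+1})/d_{k+1}⌋ (starting m₀ = 0, d₀ = 1), with convergents p_k = a_k·p_{k-1} + p_{k-2}, q_k = a_k·q_{k-1} + q_{k-2} (p₋₁ = 1, q₋₁ = 0):
  k = 0: a₀ = 7; p₀/q₀ = 7/1; p₀² − 50·q₀² = 49 − 50 = -1.
  k = 1: m = 7, d = 1, a = ⌊(7 + 7)/1⌋ = 14; p/q = (14·7 + 1)/(14·1 + 0) = 99/14; p² − 50·q² = 9801 − 9800 = 1.
  The first convergent with p² − 50·q² = 1 gives the fundamental solution (x₁, y₁) = (99, 14).
Step 2: Apply the recurrence (x_{n+1}, y_{n+1}) = (x₁x_n + 50y₁y_n, x₁y_n + y₁x_n) repeatedly.
  From (x_1, y_1) = (99, 14): x_2 = 99·99 + 50·14·14 = 19601; y_2 = 99·14 + 14·99 = 2772.
  From (x_2, y_2) = (19601, 2772): x_3 = 99·19601 + 50·14·2772 = 3880899; y_3 = 99·2772 + 14·19601 = 548842.
  From (x_3, y_3) = (3880899, 548842): x_4 = 99·3880899 + 50·14·548842 = 768398401; y_4 = 99·548842 + 14·3880899 = 108667944.
  From (x_4, y_4) = (768398401, 108667944): x_5 = 99·768398401 + 50·14·108667944 = 152139002499; y_5 = 99·108667944 + 14·768398401 = 21515704070.
Step 3: Verify x_5² - 50·y_5² = 23146276081390728245001 - 23146276081390728245000 = 1 (should be 1). ✓

(x_1, y_1) = (99, 14); (x_5, y_5) = (152139002499, 21515704070).


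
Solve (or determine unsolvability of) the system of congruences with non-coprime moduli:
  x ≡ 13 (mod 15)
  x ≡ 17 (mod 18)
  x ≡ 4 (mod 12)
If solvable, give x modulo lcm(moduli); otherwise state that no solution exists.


Moduli 15, 18, 12 are not pairwise coprime, so CRT works modulo lcm(m_i) when all pairwise compatibility conditions hold.
Pairwise compatibility: gcd(m_i, m_j) must divide a_i - a_j for every pair.
Merge one congruence at a time:
  Start: x ≡ 13 (mod 15).
  Combine with x ≡ 17 (mod 18): gcd(15, 18) = 3, and 17 - 13 = 4 is NOT divisible by 3.
    ⇒ system is inconsistent (no integer solution).

No solution (the system is inconsistent).


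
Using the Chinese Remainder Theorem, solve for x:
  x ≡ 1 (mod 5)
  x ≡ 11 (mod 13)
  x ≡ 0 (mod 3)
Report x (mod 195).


Moduli 5, 13, 3 are pairwise coprime; by CRT there is a unique solution modulo M = 5 · 13 · 3 = 195.
Solve pairwise, accumulating the modulus:
  Start with x ≡ 1 (mod 5).
  Combine with x ≡ 11 (mod 13): since gcd(5, 13) = 1, we get a unique residue mod 65.
    Write x = 1 + 5·t and substitute into x ≡ 11 (mod 13): 5·t ≡ 11 − 1 = 10 (mod 13).
    The inverse of 5 mod 13 is 8 (since 5·8 = 40 = 3·13 + 1), so t ≡ 8·10 = 80 ≡ 2 (mod 13).
    Then x = 1 + 5·2 = 11, valid modulo lcm(5, 13) = 65: x ≡ 11 (mod 65).
  Combine with x ≡ 0 (mod 3): since gcd(65, 3) = 1, we get a unique residue mod 195.
    Write x = 11 + 65·t and substitute into x ≡ 0 (mod 3): 65·t ≡ 0 − 11 = -11 (mod 3).
    Reduce coefficients mod 3: 2·t ≡ 1 (mod 3).
    The inverse of 2 mod 3 is 2 (since 2·2 = 4 = 1·3 + 1), so t ≡ 2·1 = 2 ≡ 2 (mod 3).
    Then x = 11 + 65·2 = 141, valid modulo lcm(65, 3) = 195: x ≡ 141 (mod 195).
Verify: 141 mod 5 = 1 ✓, 141 mod 13 = 11 ✓, 141 mod 3 = 0 ✓.

x ≡ 141 (mod 195).


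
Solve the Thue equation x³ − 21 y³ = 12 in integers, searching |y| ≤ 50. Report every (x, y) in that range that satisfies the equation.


The equation is x³ - 21y³ = 12. For fixed y, x³ = 21·y³ + 12, so a solution requires the RHS to be a perfect cube.
Strategy: iterate y from -50 to 50, compute RHS = 21·y³ + 12, and check whether it is a (positive or negative) perfect cube.
Check small values of y:
  y = 0: RHS = 12 is not a perfect cube.
  y = 1: RHS = 33 is not a perfect cube.
  y = -1: RHS = -9 is not a perfect cube.
  y = 2: RHS = 180 is not a perfect cube.
  y = -2: RHS = -156 is not a perfect cube.
  y = 3: RHS = 579 is not a perfect cube.
  y = -3: RHS = -555 is not a perfect cube.
Continuing the search up to |y| = 50 finds no solutions either.
No (x, y) in the scanned range satisfies the equation.

No integer solutions with |y| ≤ 50.


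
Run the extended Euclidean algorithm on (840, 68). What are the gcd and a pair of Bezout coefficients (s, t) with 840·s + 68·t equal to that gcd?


Euclidean algorithm on (840, 68) — divide until remainder is 0:
  840 = 12 · 68 + 24
  68 = 2 · 24 + 20
  24 = 1 · 20 + 4
  20 = 5 · 4 + 0
gcd(840, 68) = 4.
Track Bezout coefficients alongside the remainders: start with r₀ = 840 = a·1 + b·0 (s = 1, t = 0) and r₁ = 68 = a·0 + b·1 (s = 0, t = 1); each new remainder r_{k+1} = r_{k-1} − q_k·r_k inherits s_{k+1} = s_{k-1} − q_k·s_k, t_{k+1} = t_{k-1} − q_k·t_k, so r_k = a·s_k + b·t_k at every step:
  q = 12: r = 24, s = 1 − 12·0 = 1, t = 0 − 12·1 = -12  (check: 840·1 + 68·(-12) = 24)
  q = 2: r = 20, s = 0 − 2·1 = -2, t = 1 − 2·(-12) = 25  (check: 840·(-2) + 68·25 = 20)
  q = 1: r = 4, s = 1 − 1·(-2) = 3, t = -12 − 1·25 = -37  (check: 840·3 + 68·(-37) = 4)
The row with r = 4 (the gcd) gives the Bezout coefficients s = 3, t = -37.
Result: 840 · (3) + 68 · (-37) = 4.

gcd(840, 68) = 4; s = 3, t = -37 (check: 840·3 + 68·(-37) = 4).


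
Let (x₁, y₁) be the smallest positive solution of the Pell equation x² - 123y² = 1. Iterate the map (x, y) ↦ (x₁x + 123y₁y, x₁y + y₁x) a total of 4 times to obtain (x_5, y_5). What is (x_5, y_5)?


Step 1: Find the fundamental solution (x₁, y₁) of x² - 123y² = 1.
  Expand √123 as a continued fraction. a₀ = ⌊√123⌋ = 11; iterate m_{k+1} = d_k·a_k − m_k, d_{k+1} = (123 − m_{k+1}²)/d_k, a_{k+1} = ⌊(a₀ + m_{k+1})/d_{k+1}⌋ (starting m₀ = 0, d₀ = 1), with convergents p_k = a_k·p_{k-1} + p_{k-2}, q_k = a_k·q_{k-1} + q_{k-2} (p₋₁ = 1, q₋₁ = 0):
  k = 0: a₀ = 11; p₀/q₀ = 11/1; p₀² − 123·q₀² = 121 − 123 = -2.
  k = 1: m = 11, d = 2, a = ⌊(11 + 11)/2⌋ = 11; p/q = (11·11 + 1)/(11·1 + 0) = 122/11; p² − 123·q² = 14884 − 14883 = 1.
  The first convergent with p² − 123·q² = 1 gives the fundamental solution (x₁, y₁) = (122, 11).
Step 2: Apply the recurrence (x_{n+1}, y_{n+1}) = (x₁x_n + 123y₁y_n, x₁y_n + y₁x_n) repeatedly.
  From (x_1, y_1) = (122, 11): x_2 = 122·122 + 123·11·11 = 29767; y_2 = 122·11 + 11·122 = 2684.
  From (x_2, y_2) = (29767, 2684): x_3 = 122·29767 + 123·11·2684 = 7263026; y_3 = 122·2684 + 11·29767 = 654885.
  From (x_3, y_3) = (7263026, 654885): x_4 = 122·7263026 + 123·11·654885 = 1772148577; y_4 = 122·654885 + 11·7263026 = 159789256.
  From (x_4, y_4) = (1772148577, 159789256): x_5 = 122·1772148577 + 123·11·159789256 = 432396989762; y_5 = 122·159789256 + 11·1772148577 = 38987923579.
Step 3: Verify x_5² - 123·y_5² = 186967156755239132816644 - 186967156755239132816643 = 1 (should be 1). ✓

(x_1, y_1) = (122, 11); (x_5, y_5) = (432396989762, 38987923579).


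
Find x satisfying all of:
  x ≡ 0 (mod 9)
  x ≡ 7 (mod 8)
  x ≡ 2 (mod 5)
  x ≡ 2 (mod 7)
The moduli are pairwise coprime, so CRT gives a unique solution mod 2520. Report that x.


Product of moduli M = 9 · 8 · 5 · 7 = 2520.
Merge one congruence at a time:
  Start: x ≡ 0 (mod 9).
  Combine with x ≡ 7 (mod 8); new modulus lcm = 72.
    Write x = 0 + 9·t and substitute into x ≡ 7 (mod 8): 9·t ≡ 7 − 0 = 7 (mod 8).
    Reduce coefficients mod 8: 1·t ≡ 7 (mod 8).
    So t ≡ 7 (mod 8).
    Then x = 0 + 9·7 = 63, valid modulo lcm(9, 8) = 72: x ≡ 63 (mod 72).
  Combine with x ≡ 2 (mod 5); new modulus lcm = 360.
    Write x = 63 + 72·t and substitute into x ≡ 2 (mod 5): 72·t ≡ 2 − 63 = -61 (mod 5).
    Reduce coefficients mod 5: 2·t ≡ 4 (mod 5).
    The inverse of 2 mod 5 is 3 (since 2·3 = 6 = 1·5 + 1), so t ≡ 3·4 = 12 ≡ 2 (mod 5).
    Then x = 63 + 72·2 = 207, valid modulo lcm(72, 5) = 360: x ≡ 207 (mod 360).
  Combine with x ≡ 2 (mod 7); new modulus lcm = 2520.
    Write x = 207 + 360·t and substitute into x ≡ 2 (mod 7): 360·t ≡ 2 − 207 = -205 (mod 7).
    Reduce coefficients mod 7: 3·t ≡ 5 (mod 7).
    The inverse of 3 mod 7 is 5 (since 3·5 = 15 = 2·7 + 1), so t ≡ 5·5 = 25 ≡ 4 (mod 7).
    Then x = 207 + 360·4 = 1647, valid modulo lcm(360, 7) = 2520: x ≡ 1647 (mod 2520).
Verify against each original: 1647 mod 9 = 0, 1647 mod 8 = 7, 1647 mod 5 = 2, 1647 mod 7 = 2.

x ≡ 1647 (mod 2520).


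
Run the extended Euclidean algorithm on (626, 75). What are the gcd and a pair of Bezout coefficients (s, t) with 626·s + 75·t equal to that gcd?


Euclidean algorithm on (626, 75) — divide until remainder is 0:
  626 = 8 · 75 + 26
  75 = 2 · 26 + 23
  26 = 1 · 23 + 3
  23 = 7 · 3 + 2
  3 = 1 · 2 + 1
  2 = 2 · 1 + 0
gcd(626, 75) = 1.
Track Bezout coefficients alongside the remainders: start with r₀ = 626 = a·1 + b·0 (s = 1, t = 0) and r₁ = 75 = a·0 + b·1 (s = 0, t = 1); each new remainder r_{k+1} = r_{k-1} − q_k·r_k inherits s_{k+1} = s_{k-1} − q_k·s_k, t_{k+1} = t_{k-1} − q_k·t_k, so r_k = a·s_k + b·t_k at every step:
  q = 8: r = 26, s = 1 − 8·0 = 1, t = 0 − 8·1 = -8  (check: 626·1 + 75·(-8) = 26)
  q = 2: r = 23, s = 0 − 2·1 = -2, t = 1 − 2·(-8) = 17  (check: 626·(-2) + 75·17 = 23)
  q = 1: r = 3, s = 1 − 1·(-2) = 3, t = -8 − 1·17 = -25  (check: 626·3 + 75·(-25) = 3)
  q = 7: r = 2, s = -2 − 7·3 = -23, t = 17 − 7·(-25) = 192  (check: 626·(-23) + 75·192 = 2)
  q = 1: r = 1, s = 3 − 1·(-23) = 26, t = -25 − 1·192 = -217  (check: 626·26 + 75·(-217) = 1)
The row with r = 1 (the gcd) gives the Bezout coefficients s = 26, t = -217.
Result: 626 · (26) + 75 · (-217) = 1.

gcd(626, 75) = 1; s = 26, t = -217 (check: 626·26 + 75·(-217) = 1).


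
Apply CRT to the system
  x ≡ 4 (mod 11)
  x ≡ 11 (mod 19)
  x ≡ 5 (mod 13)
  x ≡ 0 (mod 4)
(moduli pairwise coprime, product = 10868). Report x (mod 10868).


Product of moduli M = 11 · 19 · 13 · 4 = 10868.
Merge one congruence at a time:
  Start: x ≡ 4 (mod 11).
  Combine with x ≡ 11 (mod 19); new modulus lcm = 209.
    Write x = 4 + 11·t and substitute into x ≡ 11 (mod 19): 11·t ≡ 11 − 4 = 7 (mod 19).
    The inverse of 11 mod 19 is 7 (since 11·7 = 77 = 4·19 + 1), so t ≡ 7·7 = 49 ≡ 11 (mod 19).
    Then x = 4 + 11·11 = 125, valid modulo lcm(11, 19) = 209: x ≡ 125 (mod 209).
  Combine with x ≡ 5 (mod 13); new modulus lcm = 2717.
    Write x = 125 + 209·t and substitute into x ≡ 5 (mod 13): 209·t ≡ 5 − 125 = -120 (mod 13).
    Reduce coefficients mod 13: 1·t ≡ 10 (mod 13).
    So t ≡ 10 (mod 13).
    Then x = 125 + 209·10 = 2215, valid modulo lcm(209, 13) = 2717: x ≡ 2215 (mod 2717).
  Combine with x ≡ 0 (mod 4); new modulus lcm = 10868.
    Write x = 2215 + 2717·t and substitute into x ≡ 0 (mod 4): 2717·t ≡ 0 − 2215 = -2215 (mod 4).
    Reduce coefficients mod 4: 1·t ≡ 1 (mod 4).
    So t ≡ 1 (mod 4).
    Then x = 2215 + 2717·1 = 4932, valid modulo lcm(2717, 4) = 10868: x ≡ 4932 (mod 10868).
Verify against each original: 4932 mod 11 = 4, 4932 mod 19 = 11, 4932 mod 13 = 5, 4932 mod 4 = 0.

x ≡ 4932 (mod 10868).


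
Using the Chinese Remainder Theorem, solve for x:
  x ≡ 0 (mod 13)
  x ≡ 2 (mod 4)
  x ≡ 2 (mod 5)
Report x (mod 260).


Moduli 13, 4, 5 are pairwise coprime; by CRT there is a unique solution modulo M = 13 · 4 · 5 = 260.
Solve pairwise, accumulating the modulus:
  Start with x ≡ 0 (mod 13).
  Combine with x ≡ 2 (mod 4): since gcd(13, 4) = 1, we get a unique residue mod 52.
    Write x = 0 + 13·t and substitute into x ≡ 2 (mod 4): 13·t ≡ 2 − 0 = 2 (mod 4).
    Reduce coefficients mod 4: 1·t ≡ 2 (mod 4).
    So t ≡ 2 (mod 4).
    Then x = 0 + 13·2 = 26, valid modulo lcm(13, 4) = 52: x ≡ 26 (mod 52).
  Combine with x ≡ 2 (mod 5): since gcd(52, 5) = 1, we get a unique residue mod 260.
    Write x = 26 + 52·t and substitute into x ≡ 2 (mod 5): 52·t ≡ 2 − 26 = -24 (mod 5).
    Reduce coefficients mod 5: 2·t ≡ 1 (mod 5).
    The inverse of 2 mod 5 is 3 (since 2·3 = 6 = 1·5 + 1), so t ≡ 3·1 = 3 ≡ 3 (mod 5).
    Then x = 26 + 52·3 = 182, valid modulo lcm(52, 5) = 260: x ≡ 182 (mod 260).
Verify: 182 mod 13 = 0 ✓, 182 mod 4 = 2 ✓, 182 mod 5 = 2 ✓.

x ≡ 182 (mod 260).


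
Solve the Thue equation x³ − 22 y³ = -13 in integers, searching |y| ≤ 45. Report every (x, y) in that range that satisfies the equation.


The equation is x³ - 22y³ = -13. For fixed y, x³ = 22·y³ − 13, so a solution requires the RHS to be a perfect cube.
Strategy: iterate y from -45 to 45, compute RHS = 22·y³ − 13, and check whether it is a (positive or negative) perfect cube.
Check small values of y:
  y = 0: RHS = -13 is not a perfect cube.
  y = 1: RHS = 9 is not a perfect cube.
  y = -1: RHS = -35 is not a perfect cube.
  y = 2: RHS = 163 is not a perfect cube.
  y = -2: RHS = -189 is not a perfect cube.
  y = 3: RHS = 581 is not a perfect cube.
  y = -3: RHS = -607 is not a perfect cube.
Continuing the search up to |y| = 45 finds no solutions either.
No (x, y) in the scanned range satisfies the equation.

No integer solutions with |y| ≤ 45.


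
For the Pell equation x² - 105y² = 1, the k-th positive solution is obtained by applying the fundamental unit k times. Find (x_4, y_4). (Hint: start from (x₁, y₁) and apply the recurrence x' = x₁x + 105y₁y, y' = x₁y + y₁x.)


Step 1: Find the fundamental solution (x₁, y₁) of x² - 105y² = 1.
  Expand √105 as a continued fraction. a₀ = ⌊√105⌋ = 10; iterate m_{k+1} = d_k·a_k − m_k, d_{k+1} = (105 − m_{k+1}²)/d_k, a_{k+1} = ⌊(a₀ + m_{k+1})/d_{k+1}⌋ (starting m₀ = 0, d₀ = 1), with convergents p_k = a_k·p_{k-1} + p_{k-2}, q_k = a_k·q_{k-1} + q_{k-2} (p₋₁ = 1, q₋₁ = 0):
  k = 0: a₀ = 10; p₀/q₀ = 10/1; p₀² − 105·q₀² = 100 − 105 = -5.
  k = 1: m = 10, d = 5, a = ⌊(10 + 10)/5⌋ = 4; p/q = (4·10 + 1)/(4·1 + 0) = 41/4; p² − 105·q² = 1681 − 1680 = 1.
  The first convergent with p² − 105·q² = 1 gives the fundamental solution (x₁, y₁) = (41, 4).
Step 2: Apply the recurrence (x_{n+1}, y_{n+1}) = (x₁x_n + 105y₁y_n, x₁y_n + y₁x_n) repeatedly.
  From (x_1, y_1) = (41, 4): x_2 = 41·41 + 105·4·4 = 3361; y_2 = 41·4 + 4·41 = 328.
  From (x_2, y_2) = (3361, 328): x_3 = 41·3361 + 105·4·328 = 275561; y_3 = 41·328 + 4·3361 = 26892.
  From (x_3, y_3) = (275561, 26892): x_4 = 41·275561 + 105·4·26892 = 22592641; y_4 = 41·26892 + 4·275561 = 2204816.
Step 3: Verify x_4² - 105·y_4² = 510427427354881 - 510427427354880 = 1 (should be 1). ✓

(x_1, y_1) = (41, 4); (x_4, y_4) = (22592641, 2204816).


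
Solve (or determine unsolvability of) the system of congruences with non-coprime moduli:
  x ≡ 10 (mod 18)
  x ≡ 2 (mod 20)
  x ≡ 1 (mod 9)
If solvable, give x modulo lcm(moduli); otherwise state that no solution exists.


Moduli 18, 20, 9 are not pairwise coprime, so CRT works modulo lcm(m_i) when all pairwise compatibility conditions hold.
Pairwise compatibility: gcd(m_i, m_j) must divide a_i - a_j for every pair.
Merge one congruence at a time:
  Start: x ≡ 10 (mod 18).
  Combine with x ≡ 2 (mod 20): gcd(18, 20) = 2; 2 - 10 = -8, which IS divisible by 2, so compatible.
    Write x = 10 + 18·t and substitute into x ≡ 2 (mod 20): 18·t ≡ 2 − 10 = -8 (mod 20).
    Divide the congruence (and modulus) by g = 2: 9·t ≡ -4 (mod 10).
    Reduce coefficients mod 10: 9·t ≡ 6 (mod 10).
    The inverse of 9 mod 10 is 9 (since 9·9 = 81 = 8·10 + 1), so t ≡ 9·6 = 54 ≡ 4 (mod 10).
    Then x = 10 + 18·4 = 82, valid modulo lcm(18, 20) = 180: x ≡ 82 (mod 180).
  Combine with x ≡ 1 (mod 9): gcd(180, 9) = 9; 1 - 82 = -81, which IS divisible by 9, so compatible.
    Write x = 82 + 180·t and substitute into x ≡ 1 (mod 9): 180·t ≡ 1 − 82 = -81 (mod 9).
    Divide the congruence (and modulus) by g = 9: 20·t ≡ -9 (mod 1).
    Modulo 1 every t works; take t = 0.
    Then x = 82 + 180·0 = 82, valid modulo lcm(180, 9) = 180: x ≡ 82 (mod 180).
Verify: 82 mod 18 = 10, 82 mod 20 = 2, 82 mod 9 = 1.

x ≡ 82 (mod 180).


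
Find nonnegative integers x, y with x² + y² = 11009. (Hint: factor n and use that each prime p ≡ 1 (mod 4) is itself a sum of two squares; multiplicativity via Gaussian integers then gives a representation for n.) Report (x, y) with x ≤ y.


Step 1: Factor n = 11009 = 101 · 109.
Step 2: Check the mod-4 condition on each prime factor: 101 ≡ 1 (mod 4), exponent 1; 109 ≡ 1 (mod 4), exponent 1.
All primes ≡ 3 (mod 4) appear to even exponent (or don't appear), so by the two-squares theorem n IS expressible as a sum of two squares.
Step 3: Build a representation. Here n = 101 · 109 is a product of primes ≡ 1 (mod 4). Each prime p ≡ 1 (mod 4) is itself a sum of two squares; find a² by testing p − a² for a perfect square:
  101: 101 − 1² = 100 = 10² ⇒ 101 = 1² + 10².
  109: 109 − 1² = 108, 109 − 2² = 105, 109 − 3² = 100 = 10² ⇒ 109 = 3² + 10².
  Combine using the Brahmagupta–Fibonacci identity (a² + b²)(c² + d²) = (ac − bd)² + (ad + bc)² = (ac + bd)² + (ad − bc)²:
  101 · 109 = 11009: from (1² + 10²)(3² + 10²), take (1·3 − 10·10, 1·10 + 10·3) = (3 − 100, 10 + 30) = (-97, 40); dropping signs (only squares matter) gives (97, 40); check 97² + 40² = 9409 + 1600 = 11009 ✓.
Step 4: Order so x ≤ y and verify: 40² + 97² = 1600 + 9409 = 11009 = n. ✓

n = 11009 = 40² + 97² (one valid representation with x ≤ y).


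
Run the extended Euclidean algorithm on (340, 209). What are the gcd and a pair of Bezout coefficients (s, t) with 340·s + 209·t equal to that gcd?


Euclidean algorithm on (340, 209) — divide until remainder is 0:
  340 = 1 · 209 + 131
  209 = 1 · 131 + 78
  131 = 1 · 78 + 53
  78 = 1 · 53 + 25
  53 = 2 · 25 + 3
  25 = 8 · 3 + 1
  3 = 3 · 1 + 0
gcd(340, 209) = 1.
Track Bezout coefficients alongside the remainders: start with r₀ = 340 = a·1 + b·0 (s = 1, t = 0) and r₁ = 209 = a·0 + b·1 (s = 0, t = 1); each new remainder r_{k+1} = r_{k-1} − q_k·r_k inherits s_{k+1} = s_{k-1} − q_k·s_k, t_{k+1} = t_{k-1} − q_k·t_k, so r_k = a·s_k + b·t_k at every step:
  q = 1: r = 131, s = 1 − 1·0 = 1, t = 0 − 1·1 = -1  (check: 340·1 + 209·(-1) = 131)
  q = 1: r = 78, s = 0 − 1·1 = -1, t = 1 − 1·(-1) = 2  (check: 340·(-1) + 209·2 = 78)
  q = 1: r = 53, s = 1 − 1·(-1) = 2, t = -1 − 1·2 = -3  (check: 340·2 + 209·(-3) = 53)
  q = 1: r = 25, s = -1 − 1·2 = -3, t = 2 − 1·(-3) = 5  (check: 340·(-3) + 209·5 = 25)
  q = 2: r = 3, s = 2 − 2·(-3) = 8, t = -3 − 2·5 = -13  (check: 340·8 + 209·(-13) = 3)
  q = 8: r = 1, s = -3 − 8·8 = -67, t = 5 − 8·(-13) = 109  (check: 340·(-67) + 209·109 = 1)
The row with r = 1 (the gcd) gives the Bezout coefficients s = -67, t = 109.
Result: 340 · (-67) + 209 · (109) = 1.

gcd(340, 209) = 1; s = -67, t = 109 (check: 340·(-67) + 209·109 = 1).


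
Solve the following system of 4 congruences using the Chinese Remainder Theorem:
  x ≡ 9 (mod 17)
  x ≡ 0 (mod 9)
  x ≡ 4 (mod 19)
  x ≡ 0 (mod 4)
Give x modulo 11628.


Product of moduli M = 17 · 9 · 19 · 4 = 11628.
Merge one congruence at a time:
  Start: x ≡ 9 (mod 17).
  Combine with x ≡ 0 (mod 9); new modulus lcm = 153.
    Write x = 9 + 17·t and substitute into x ≡ 0 (mod 9): 17·t ≡ 0 − 9 = -9 (mod 9).
    Reduce coefficients mod 9: 8·t ≡ 0 (mod 9).
    The inverse of 8 mod 9 is 8 (since 8·8 = 64 = 7·9 + 1), so t ≡ 8·0 = 0 ≡ 0 (mod 9).
    Then x = 9 + 17·0 = 9, valid modulo lcm(17, 9) = 153: x ≡ 9 (mod 153).
  Combine with x ≡ 4 (mod 19); new modulus lcm = 2907.
    Write x = 9 + 153·t and substitute into x ≡ 4 (mod 19): 153·t ≡ 4 − 9 = -5 (mod 19).
    Reduce coefficients mod 19: 1·t ≡ 14 (mod 19).
    So t ≡ 14 (mod 19).
    Then x = 9 + 153·14 = 2151, valid modulo lcm(153, 19) = 2907: x ≡ 2151 (mod 2907).
  Combine with x ≡ 0 (mod 4); new modulus lcm = 11628.
    Write x = 2151 + 2907·t and substitute into x ≡ 0 (mod 4): 2907·t ≡ 0 − 2151 = -2151 (mod 4).
    Reduce coefficients mod 4: 3·t ≡ 1 (mod 4).
    The inverse of 3 mod 4 is 3 (since 3·3 = 9 = 2·4 + 1), so t ≡ 3·1 = 3 ≡ 3 (mod 4).
    Then x = 2151 + 2907·3 = 10872, valid modulo lcm(2907, 4) = 11628: x ≡ 10872 (mod 11628).
Verify against each original: 10872 mod 17 = 9, 10872 mod 9 = 0, 10872 mod 19 = 4, 10872 mod 4 = 0.

x ≡ 10872 (mod 11628).


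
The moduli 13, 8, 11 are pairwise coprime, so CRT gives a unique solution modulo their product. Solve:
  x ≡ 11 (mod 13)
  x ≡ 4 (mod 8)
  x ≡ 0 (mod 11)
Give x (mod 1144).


Moduli 13, 8, 11 are pairwise coprime; by CRT there is a unique solution modulo M = 13 · 8 · 11 = 1144.
Solve pairwise, accumulating the modulus:
  Start with x ≡ 11 (mod 13).
  Combine with x ≡ 4 (mod 8): since gcd(13, 8) = 1, we get a unique residue mod 104.
    Write x = 11 + 13·t and substitute into x ≡ 4 (mod 8): 13·t ≡ 4 − 11 = -7 (mod 8).
    Reduce coefficients mod 8: 5·t ≡ 1 (mod 8).
    The inverse of 5 mod 8 is 5 (since 5·5 = 25 = 3·8 + 1), so t ≡ 5·1 = 5 ≡ 5 (mod 8).
    Then x = 11 + 13·5 = 76, valid modulo lcm(13, 8) = 104: x ≡ 76 (mod 104).
  Combine with x ≡ 0 (mod 11): since gcd(104, 11) = 1, we get a unique residue mod 1144.
    Write x = 76 + 104·t and substitute into x ≡ 0 (mod 11): 104·t ≡ 0 − 76 = -76 (mod 11).
    Reduce coefficients mod 11: 5·t ≡ 1 (mod 11).
    The inverse of 5 mod 11 is 9 (since 5·9 = 45 = 4·11 + 1), so t ≡ 9·1 = 9 ≡ 9 (mod 11).
    Then x = 76 + 104·9 = 1012, valid modulo lcm(104, 11) = 1144: x ≡ 1012 (mod 1144).
Verify: 1012 mod 13 = 11 ✓, 1012 mod 8 = 4 ✓, 1012 mod 11 = 0 ✓.

x ≡ 1012 (mod 1144).


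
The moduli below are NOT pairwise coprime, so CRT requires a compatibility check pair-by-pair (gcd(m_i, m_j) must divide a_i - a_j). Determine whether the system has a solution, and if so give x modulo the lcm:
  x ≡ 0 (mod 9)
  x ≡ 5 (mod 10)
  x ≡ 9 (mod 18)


Moduli 9, 10, 18 are not pairwise coprime, so CRT works modulo lcm(m_i) when all pairwise compatibility conditions hold.
Pairwise compatibility: gcd(m_i, m_j) must divide a_i - a_j for every pair.
Merge one congruence at a time:
  Start: x ≡ 0 (mod 9).
  Combine with x ≡ 5 (mod 10): gcd(9, 10) = 1; 5 - 0 = 5, which IS divisible by 1, so compatible.
    Write x = 0 + 9·t and substitute into x ≡ 5 (mod 10): 9·t ≡ 5 − 0 = 5 (mod 10).
    The inverse of 9 mod 10 is 9 (since 9·9 = 81 = 8·10 + 1), so t ≡ 9·5 = 45 ≡ 5 (mod 10).
    Then x = 0 + 9·5 = 45, valid modulo lcm(9, 10) = 90: x ≡ 45 (mod 90).
  Combine with x ≡ 9 (mod 18): gcd(90, 18) = 18; 9 - 45 = -36, which IS divisible by 18, so compatible.
    Write x = 45 + 90·t and substitute into x ≡ 9 (mod 18): 90·t ≡ 9 − 45 = -36 (mod 18).
    Divide the congruence (and modulus) by g = 18: 5·t ≡ -2 (mod 1).
    Modulo 1 every t works; take t = 0.
    Then x = 45 + 90·0 = 45, valid modulo lcm(90, 18) = 90: x ≡ 45 (mod 90).
Verify: 45 mod 9 = 0, 45 mod 10 = 5, 45 mod 18 = 9.

x ≡ 45 (mod 90).


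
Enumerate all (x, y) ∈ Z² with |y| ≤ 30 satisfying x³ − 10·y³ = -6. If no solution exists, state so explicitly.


The equation is x³ - 10y³ = -6. For fixed y, x³ = 10·y³ − 6, so a solution requires the RHS to be a perfect cube.
Strategy: iterate y from -30 to 30, compute RHS = 10·y³ − 6, and check whether it is a (positive or negative) perfect cube.
Check small values of y:
  y = 0: RHS = -6 is not a perfect cube.
  y = 1: RHS = 4 is not a perfect cube.
  y = -1: RHS = -16 is not a perfect cube.
  y = 2: RHS = 74 is not a perfect cube.
  y = -2: RHS = -86 is not a perfect cube.
  y = 3: RHS = 264 is not a perfect cube.
  y = -3: RHS = -276 is not a perfect cube.
Continuing the search up to |y| = 30 finds no solutions either.
No (x, y) in the scanned range satisfies the equation.

No integer solutions with |y| ≤ 30.


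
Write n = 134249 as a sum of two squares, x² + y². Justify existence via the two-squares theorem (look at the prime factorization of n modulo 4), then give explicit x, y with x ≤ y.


Step 1: Factor n = 134249 = 17 · 53 · 149.
Step 2: Check the mod-4 condition on each prime factor: 17 ≡ 1 (mod 4), exponent 1; 53 ≡ 1 (mod 4), exponent 1; 149 ≡ 1 (mod 4), exponent 1.
All primes ≡ 3 (mod 4) appear to even exponent (or don't appear), so by the two-squares theorem n IS expressible as a sum of two squares.
Step 3: Build a representation. Here n = 17 · 53 · 149 is a product of primes ≡ 1 (mod 4). Each prime p ≡ 1 (mod 4) is itself a sum of two squares; find a² by testing p − a² for a perfect square:
  17: 17 − 1² = 16 = 4² ⇒ 17 = 1² + 4².
  53: 53 − 1² = 52, 53 − 2² = 49 = 7² ⇒ 53 = 2² + 7².
  149: 149 − 1² = 148, 149 − 2² = 145, 149 − 3² = 140, 149 − 4² = 133, 149 − 5² = 124, 149 − 6² = 113, 149 − 7² = 100 = 10² ⇒ 149 = 7² + 10².
  Combine using the Brahmagupta–Fibonacci identity (a² + b²)(c² + d²) = (ac − bd)² + (ad + bc)² = (ac + bd)² + (ad − bc)²:
  17 · 53 = 901: from (1² + 4²)(2² + 7²), take (1·2 − 4·7, 1·7 + 4·2) = (2 − 28, 7 + 8) = (-26, 15); dropping signs (only squares matter) gives (26, 15); check 26² + 15² = 676 + 225 = 901 ✓.
  901 · 149 = 134249: from (26² + 15²)(7² + 10²), take (26·7 − 15·10, 26·10 + 15·7) = (182 − 150, 260 + 105) = (32, 365); check 32² + 365² = 1024 + 133225 = 134249 ✓.
Step 4: Order so x ≤ y and verify: 32² + 365² = 1024 + 133225 = 134249 = n. ✓

n = 134249 = 32² + 365² (one valid representation with x ≤ y).


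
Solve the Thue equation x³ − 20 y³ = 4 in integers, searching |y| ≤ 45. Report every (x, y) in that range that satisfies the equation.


The equation is x³ - 20y³ = 4. For fixed y, x³ = 20·y³ + 4, so a solution requires the RHS to be a perfect cube.
Strategy: iterate y from -45 to 45, compute RHS = 20·y³ + 4, and check whether it is a (positive or negative) perfect cube.
Check small values of y:
  y = 0: RHS = 4 is not a perfect cube.
  y = 1: RHS = 24 is not a perfect cube.
  y = -1: RHS = -16 is not a perfect cube.
  y = 2: RHS = 164 is not a perfect cube.
  y = -2: RHS = -156 is not a perfect cube.
  y = 3: RHS = 544 is not a perfect cube.
  y = -3: RHS = -536 is not a perfect cube.
Continuing the search up to |y| = 45 finds no solutions either.
No (x, y) in the scanned range satisfies the equation.

No integer solutions with |y| ≤ 45.


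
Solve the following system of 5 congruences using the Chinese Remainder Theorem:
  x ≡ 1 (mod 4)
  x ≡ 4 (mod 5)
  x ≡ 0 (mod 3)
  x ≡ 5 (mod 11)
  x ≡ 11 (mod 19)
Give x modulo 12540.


Product of moduli M = 4 · 5 · 3 · 11 · 19 = 12540.
Merge one congruence at a time:
  Start: x ≡ 1 (mod 4).
  Combine with x ≡ 4 (mod 5); new modulus lcm = 20.
    Write x = 1 + 4·t and substitute into x ≡ 4 (mod 5): 4·t ≡ 4 − 1 = 3 (mod 5).
    The inverse of 4 mod 5 is 4 (since 4·4 = 16 = 3·5 + 1), so t ≡ 4·3 = 12 ≡ 2 (mod 5).
    Then x = 1 + 4·2 = 9, valid modulo lcm(4, 5) = 20: x ≡ 9 (mod 20).
  Combine with x ≡ 0 (mod 3); new modulus lcm = 60.
    Write x = 9 + 20·t and substitute into x ≡ 0 (mod 3): 20·t ≡ 0 − 9 = -9 (mod 3).
    Reduce coefficients mod 3: 2·t ≡ 0 (mod 3).
    The inverse of 2 mod 3 is 2 (since 2·2 = 4 = 1·3 + 1), so t ≡ 2·0 = 0 ≡ 0 (mod 3).
    Then x = 9 + 20·0 = 9, valid modulo lcm(20, 3) = 60: x ≡ 9 (mod 60).
  Combine with x ≡ 5 (mod 11); new modulus lcm = 660.
    Write x = 9 + 60·t and substitute into x ≡ 5 (mod 11): 60·t ≡ 5 − 9 = -4 (mod 11).
    Reduce coefficients mod 11: 5·t ≡ 7 (mod 11).
    The inverse of 5 mod 11 is 9 (since 5·9 = 45 = 4·11 + 1), so t ≡ 9·7 = 63 ≡ 8 (mod 11).
    Then x = 9 + 60·8 = 489, valid modulo lcm(60, 11) = 660: x ≡ 489 (mod 660).
  Combine with x ≡ 11 (mod 19); new modulus lcm = 12540.
    Write x = 489 + 660·t and substitute into x ≡ 11 (mod 19): 660·t ≡ 11 − 489 = -478 (mod 19).
    Reduce coefficients mod 19: 14·t ≡ 16 (mod 19).
    The inverse of 14 mod 19 is 15 (since 14·15 = 210 = 11·19 + 1), so t ≡ 15·16 = 240 ≡ 12 (mod 19).
    Then x = 489 + 660·12 = 8409, valid modulo lcm(660, 19) = 12540: x ≡ 8409 (mod 12540).
Verify against each original: 8409 mod 4 = 1, 8409 mod 5 = 4, 8409 mod 3 = 0, 8409 mod 11 = 5, 8409 mod 19 = 11.

x ≡ 8409 (mod 12540).


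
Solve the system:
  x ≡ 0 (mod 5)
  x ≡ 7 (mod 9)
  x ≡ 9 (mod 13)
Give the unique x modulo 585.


Moduli 5, 9, 13 are pairwise coprime; by CRT there is a unique solution modulo M = 5 · 9 · 13 = 585.
Solve pairwise, accumulating the modulus:
  Start with x ≡ 0 (mod 5).
  Combine with x ≡ 7 (mod 9): since gcd(5, 9) = 1, we get a unique residue mod 45.
    Write x = 0 + 5·t and substitute into x ≡ 7 (mod 9): 5·t ≡ 7 − 0 = 7 (mod 9).
    The inverse of 5 mod 9 is 2 (since 5·2 = 10 = 1·9 + 1), so t ≡ 2·7 = 14 ≡ 5 (mod 9).
    Then x = 0 + 5·5 = 25, valid modulo lcm(5, 9) = 45: x ≡ 25 (mod 45).
  Combine with x ≡ 9 (mod 13): since gcd(45, 13) = 1, we get a unique residue mod 585.
    Write x = 25 + 45·t and substitute into x ≡ 9 (mod 13): 45·t ≡ 9 − 25 = -16 (mod 13).
    Reduce coefficients mod 13: 6·t ≡ 10 (mod 13).
    The inverse of 6 mod 13 is 11 (since 6·11 = 66 = 5·13 + 1), so t ≡ 11·10 = 110 ≡ 6 (mod 13).
    Then x = 25 + 45·6 = 295, valid modulo lcm(45, 13) = 585: x ≡ 295 (mod 585).
Verify: 295 mod 5 = 0 ✓, 295 mod 9 = 7 ✓, 295 mod 13 = 9 ✓.

x ≡ 295 (mod 585).


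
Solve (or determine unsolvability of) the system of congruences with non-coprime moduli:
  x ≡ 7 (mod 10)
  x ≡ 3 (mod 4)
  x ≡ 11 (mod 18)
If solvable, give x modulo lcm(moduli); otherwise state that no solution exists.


Moduli 10, 4, 18 are not pairwise coprime, so CRT works modulo lcm(m_i) when all pairwise compatibility conditions hold.
Pairwise compatibility: gcd(m_i, m_j) must divide a_i - a_j for every pair.
Merge one congruence at a time:
  Start: x ≡ 7 (mod 10).
  Combine with x ≡ 3 (mod 4): gcd(10, 4) = 2; 3 - 7 = -4, which IS divisible by 2, so compatible.
    Write x = 7 + 10·t and substitute into x ≡ 3 (mod 4): 10·t ≡ 3 − 7 = -4 (mod 4).
    Divide the congruence (and modulus) by g = 2: 5·t ≡ -2 (mod 2).
    Reduce coefficients mod 2: 1·t ≡ 0 (mod 2).
    So t ≡ 0 (mod 2).
    Then x = 7 + 10·0 = 7, valid modulo lcm(10, 4) = 20: x ≡ 7 (mod 20).
  Combine with x ≡ 11 (mod 18): gcd(20, 18) = 2; 11 - 7 = 4, which IS divisible by 2, so compatible.
    Write x = 7 + 20·t and substitute into x ≡ 11 (mod 18): 20·t ≡ 11 − 7 = 4 (mod 18).
    Divide the congruence (and modulus) by g = 2: 10·t ≡ 2 (mod 9).
    Reduce coefficients mod 9: 1·t ≡ 2 (mod 9).
    So t ≡ 2 (mod 9).
    Then x = 7 + 20·2 = 47, valid modulo lcm(20, 18) = 180: x ≡ 47 (mod 180).
Verify: 47 mod 10 = 7, 47 mod 4 = 3, 47 mod 18 = 11.

x ≡ 47 (mod 180).


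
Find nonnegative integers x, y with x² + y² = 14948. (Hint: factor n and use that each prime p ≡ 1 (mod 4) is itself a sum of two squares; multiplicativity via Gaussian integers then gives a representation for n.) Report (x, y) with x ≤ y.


Step 1: Factor n = 14948 = 2^2 · 37 · 101.
Step 2: Check the mod-4 condition on each prime factor: 2 = 2 (special); 37 ≡ 1 (mod 4), exponent 1; 101 ≡ 1 (mod 4), exponent 1.
All primes ≡ 3 (mod 4) appear to even exponent (or don't appear), so by the two-squares theorem n IS expressible as a sum of two squares.
Step 3: Build a representation. Group n = k² · m with k = 2 and m = 37 · 101 = 3737 (a product of primes ≡ 1 (mod 4)); a representation of m scales to one of n via (k·x)² + (k·y)² = k²(x² + y²). Each prime p ≡ 1 (mod 4) is itself a sum of two squares; find a² by testing p − a² for a perfect square:
  37: 37 − 1² = 36 = 6² ⇒ 37 = 1² + 6².
  101: 101 − 1² = 100 = 10² ⇒ 101 = 1² + 10².
  Combine using the Brahmagupta–Fibonacci identity (a² + b²)(c² + d²) = (ac − bd)² + (ad + bc)² = (ac + bd)² + (ad − bc)²:
  37 · 101 = 3737: from (1² + 6²)(1² + 10²), take (1·1 − 6·10, 1·10 + 6·1) = (1 − 60, 10 + 6) = (-59, 16); dropping signs (only squares matter) gives (59, 16); check 59² + 16² = 3481 + 256 = 3737 ✓.
  Scale by k = 2: (2·59, 2·16) = (118, 32).
Step 4: Order so x ≤ y and verify: 32² + 118² = 1024 + 13924 = 14948 = n. ✓

n = 14948 = 32² + 118² (one valid representation with x ≤ y).


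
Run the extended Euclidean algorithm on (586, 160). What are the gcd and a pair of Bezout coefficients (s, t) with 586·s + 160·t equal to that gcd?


Euclidean algorithm on (586, 160) — divide until remainder is 0:
  586 = 3 · 160 + 106
  160 = 1 · 106 + 54
  106 = 1 · 54 + 52
  54 = 1 · 52 + 2
  52 = 26 · 2 + 0
gcd(586, 160) = 2.
Track Bezout coefficients alongside the remainders: start with r₀ = 586 = a·1 + b·0 (s = 1, t = 0) and r₁ = 160 = a·0 + b·1 (s = 0, t = 1); each new remainder r_{k+1} = r_{k-1} − q_k·r_k inherits s_{k+1} = s_{k-1} − q_k·s_k, t_{k+1} = t_{k-1} − q_k·t_k, so r_k = a·s_k + b·t_k at every step:
  q = 3: r = 106, s = 1 − 3·0 = 1, t = 0 − 3·1 = -3  (check: 586·1 + 160·(-3) = 106)
  q = 1: r = 54, s = 0 − 1·1 = -1, t = 1 − 1·(-3) = 4  (check: 586·(-1) + 160·4 = 54)
  q = 1: r = 52, s = 1 − 1·(-1) = 2, t = -3 − 1·4 = -7  (check: 586·2 + 160·(-7) = 52)
  q = 1: r = 2, s = -1 − 1·2 = -3, t = 4 − 1·(-7) = 11  (check: 586·(-3) + 160·11 = 2)
The row with r = 2 (the gcd) gives the Bezout coefficients s = -3, t = 11.
Result: 586 · (-3) + 160 · (11) = 2.

gcd(586, 160) = 2; s = -3, t = 11 (check: 586·(-3) + 160·11 = 2).


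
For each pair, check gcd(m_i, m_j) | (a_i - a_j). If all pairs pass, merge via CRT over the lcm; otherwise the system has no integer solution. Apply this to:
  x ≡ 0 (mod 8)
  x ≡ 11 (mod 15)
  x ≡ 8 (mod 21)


Moduli 8, 15, 21 are not pairwise coprime, so CRT works modulo lcm(m_i) when all pairwise compatibility conditions hold.
Pairwise compatibility: gcd(m_i, m_j) must divide a_i - a_j for every pair.
Merge one congruence at a time:
  Start: x ≡ 0 (mod 8).
  Combine with x ≡ 11 (mod 15): gcd(8, 15) = 1; 11 - 0 = 11, which IS divisible by 1, so compatible.
    Write x = 0 + 8·t and substitute into x ≡ 11 (mod 15): 8·t ≡ 11 − 0 = 11 (mod 15).
    The inverse of 8 mod 15 is 2 (since 8·2 = 16 = 1·15 + 1), so t ≡ 2·11 = 22 ≡ 7 (mod 15).
    Then x = 0 + 8·7 = 56, valid modulo lcm(8, 15) = 120: x ≡ 56 (mod 120).
  Combine with x ≡ 8 (mod 21): gcd(120, 21) = 3; 8 - 56 = -48, which IS divisible by 3, so compatible.
    Write x = 56 + 120·t and substitute into x ≡ 8 (mod 21): 120·t ≡ 8 − 56 = -48 (mod 21).
    Divide the congruence (and modulus) by g = 3: 40·t ≡ -16 (mod 7).
    Reduce coefficients mod 7: 5·t ≡ 5 (mod 7).
    The inverse of 5 mod 7 is 3 (since 5·3 = 15 = 2·7 + 1), so t ≡ 3·5 = 15 ≡ 1 (mod 7).
    Then x = 56 + 120·1 = 176, valid modulo lcm(120, 21) = 840: x ≡ 176 (mod 840).
Verify: 176 mod 8 = 0, 176 mod 15 = 11, 176 mod 21 = 8.

x ≡ 176 (mod 840).


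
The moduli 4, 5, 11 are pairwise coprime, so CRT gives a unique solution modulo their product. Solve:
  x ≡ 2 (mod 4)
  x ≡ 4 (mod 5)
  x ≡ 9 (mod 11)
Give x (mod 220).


Moduli 4, 5, 11 are pairwise coprime; by CRT there is a unique solution modulo M = 4 · 5 · 11 = 220.
Solve pairwise, accumulating the modulus:
  Start with x ≡ 2 (mod 4).
  Combine with x ≡ 4 (mod 5): since gcd(4, 5) = 1, we get a unique residue mod 20.
    Write x = 2 + 4·t and substitute into x ≡ 4 (mod 5): 4·t ≡ 4 − 2 = 2 (mod 5).
    The inverse of 4 mod 5 is 4 (since 4·4 = 16 = 3·5 + 1), so t ≡ 4·2 = 8 ≡ 3 (mod 5).
    Then x = 2 + 4·3 = 14, valid modulo lcm(4, 5) = 20: x ≡ 14 (mod 20).
  Combine with x ≡ 9 (mod 11): since gcd(20, 11) = 1, we get a unique residue mod 220.
    Write x = 14 + 20·t and substitute into x ≡ 9 (mod 11): 20·t ≡ 9 − 14 = -5 (mod 11).
    Reduce coefficients mod 11: 9·t ≡ 6 (mod 11).
    The inverse of 9 mod 11 is 5 (since 9·5 = 45 = 4·11 + 1), so t ≡ 5·6 = 30 ≡ 8 (mod 11).
    Then x = 14 + 20·8 = 174, valid modulo lcm(20, 11) = 220: x ≡ 174 (mod 220).
Verify: 174 mod 4 = 2 ✓, 174 mod 5 = 4 ✓, 174 mod 11 = 9 ✓.

x ≡ 174 (mod 220).


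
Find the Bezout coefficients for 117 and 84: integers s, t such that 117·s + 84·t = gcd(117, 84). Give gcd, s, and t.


Euclidean algorithm on (117, 84) — divide until remainder is 0:
  117 = 1 · 84 + 33
  84 = 2 · 33 + 18
  33 = 1 · 18 + 15
  18 = 1 · 15 + 3
  15 = 5 · 3 + 0
gcd(117, 84) = 3.
Track Bezout coefficients alongside the remainders: start with r₀ = 117 = a·1 + b·0 (s = 1, t = 0) and r₁ = 84 = a·0 + b·1 (s = 0, t = 1); each new remainder r_{k+1} = r_{k-1} − q_k·r_k inherits s_{k+1} = s_{k-1} − q_k·s_k, t_{k+1} = t_{k-1} − q_k·t_k, so r_k = a·s_k + b·t_k at every step:
  q = 1: r = 33, s = 1 − 1·0 = 1, t = 0 − 1·1 = -1  (check: 117·1 + 84·(-1) = 33)
  q = 2: r = 18, s = 0 − 2·1 = -2, t = 1 − 2·(-1) = 3  (check: 117·(-2) + 84·3 = 18)
  q = 1: r = 15, s = 1 − 1·(-2) = 3, t = -1 − 1·3 = -4  (check: 117·3 + 84·(-4) = 15)
  q = 1: r = 3, s = -2 − 1·3 = -5, t = 3 − 1·(-4) = 7  (check: 117·(-5) + 84·7 = 3)
The row with r = 3 (the gcd) gives the Bezout coefficients s = -5, t = 7.
Result: 117 · (-5) + 84 · (7) = 3.

gcd(117, 84) = 3; s = -5, t = 7 (check: 117·(-5) + 84·7 = 3).
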